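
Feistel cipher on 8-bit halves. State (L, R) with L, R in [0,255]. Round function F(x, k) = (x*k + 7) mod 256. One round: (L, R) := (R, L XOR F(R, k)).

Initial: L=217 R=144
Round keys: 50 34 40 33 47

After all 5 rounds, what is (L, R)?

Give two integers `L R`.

Answer: 123 157

Derivation:
Round 1 (k=50): L=144 R=254
Round 2 (k=34): L=254 R=83
Round 3 (k=40): L=83 R=1
Round 4 (k=33): L=1 R=123
Round 5 (k=47): L=123 R=157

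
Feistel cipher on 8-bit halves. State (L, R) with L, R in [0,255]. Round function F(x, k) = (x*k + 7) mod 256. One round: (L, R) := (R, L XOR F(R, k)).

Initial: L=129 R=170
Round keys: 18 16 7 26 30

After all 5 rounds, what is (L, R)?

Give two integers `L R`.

Round 1 (k=18): L=170 R=122
Round 2 (k=16): L=122 R=13
Round 3 (k=7): L=13 R=24
Round 4 (k=26): L=24 R=122
Round 5 (k=30): L=122 R=75

Answer: 122 75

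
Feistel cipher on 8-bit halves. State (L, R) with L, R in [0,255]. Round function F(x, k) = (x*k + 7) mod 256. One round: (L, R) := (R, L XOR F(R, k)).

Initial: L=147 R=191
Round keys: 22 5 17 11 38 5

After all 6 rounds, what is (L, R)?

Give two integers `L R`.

Round 1 (k=22): L=191 R=226
Round 2 (k=5): L=226 R=206
Round 3 (k=17): L=206 R=87
Round 4 (k=11): L=87 R=10
Round 5 (k=38): L=10 R=212
Round 6 (k=5): L=212 R=33

Answer: 212 33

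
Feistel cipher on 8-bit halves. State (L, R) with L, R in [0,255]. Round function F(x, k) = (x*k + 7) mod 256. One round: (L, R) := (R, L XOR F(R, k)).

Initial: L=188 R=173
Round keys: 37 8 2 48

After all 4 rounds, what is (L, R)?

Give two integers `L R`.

Round 1 (k=37): L=173 R=180
Round 2 (k=8): L=180 R=10
Round 3 (k=2): L=10 R=175
Round 4 (k=48): L=175 R=221

Answer: 175 221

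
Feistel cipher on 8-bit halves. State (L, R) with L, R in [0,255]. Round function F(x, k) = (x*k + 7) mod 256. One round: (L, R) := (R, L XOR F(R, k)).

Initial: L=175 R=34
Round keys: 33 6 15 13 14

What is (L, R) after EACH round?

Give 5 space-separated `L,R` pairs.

Round 1 (k=33): L=34 R=198
Round 2 (k=6): L=198 R=137
Round 3 (k=15): L=137 R=200
Round 4 (k=13): L=200 R=166
Round 5 (k=14): L=166 R=211

Answer: 34,198 198,137 137,200 200,166 166,211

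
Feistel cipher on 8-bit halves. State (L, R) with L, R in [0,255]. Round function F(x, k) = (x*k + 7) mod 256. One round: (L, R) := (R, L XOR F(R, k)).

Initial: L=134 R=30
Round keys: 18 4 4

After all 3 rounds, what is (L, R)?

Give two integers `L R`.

Round 1 (k=18): L=30 R=165
Round 2 (k=4): L=165 R=133
Round 3 (k=4): L=133 R=190

Answer: 133 190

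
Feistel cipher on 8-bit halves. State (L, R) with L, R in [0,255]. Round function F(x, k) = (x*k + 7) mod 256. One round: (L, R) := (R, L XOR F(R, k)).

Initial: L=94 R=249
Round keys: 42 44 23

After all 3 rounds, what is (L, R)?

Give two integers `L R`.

Round 1 (k=42): L=249 R=191
Round 2 (k=44): L=191 R=34
Round 3 (k=23): L=34 R=170

Answer: 34 170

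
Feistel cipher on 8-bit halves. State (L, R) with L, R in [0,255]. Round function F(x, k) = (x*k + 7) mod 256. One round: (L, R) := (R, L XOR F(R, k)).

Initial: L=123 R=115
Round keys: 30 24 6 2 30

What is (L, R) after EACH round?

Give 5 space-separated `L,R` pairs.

Answer: 115,250 250,4 4,229 229,213 213,24

Derivation:
Round 1 (k=30): L=115 R=250
Round 2 (k=24): L=250 R=4
Round 3 (k=6): L=4 R=229
Round 4 (k=2): L=229 R=213
Round 5 (k=30): L=213 R=24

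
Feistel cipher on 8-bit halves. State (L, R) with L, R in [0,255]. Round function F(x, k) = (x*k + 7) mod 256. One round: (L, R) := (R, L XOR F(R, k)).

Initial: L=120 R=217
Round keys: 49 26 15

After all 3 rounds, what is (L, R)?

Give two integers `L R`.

Answer: 78 113

Derivation:
Round 1 (k=49): L=217 R=232
Round 2 (k=26): L=232 R=78
Round 3 (k=15): L=78 R=113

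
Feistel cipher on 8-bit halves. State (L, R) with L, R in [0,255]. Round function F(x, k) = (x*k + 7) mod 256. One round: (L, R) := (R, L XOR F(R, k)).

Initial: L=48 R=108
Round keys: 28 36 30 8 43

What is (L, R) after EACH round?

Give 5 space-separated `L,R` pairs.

Answer: 108,231 231,239 239,238 238,152 152,97

Derivation:
Round 1 (k=28): L=108 R=231
Round 2 (k=36): L=231 R=239
Round 3 (k=30): L=239 R=238
Round 4 (k=8): L=238 R=152
Round 5 (k=43): L=152 R=97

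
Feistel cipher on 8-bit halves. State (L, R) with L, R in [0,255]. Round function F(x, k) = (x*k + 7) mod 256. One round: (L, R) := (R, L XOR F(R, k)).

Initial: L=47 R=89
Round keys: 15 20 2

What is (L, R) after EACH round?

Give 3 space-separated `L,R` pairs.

Answer: 89,17 17,2 2,26

Derivation:
Round 1 (k=15): L=89 R=17
Round 2 (k=20): L=17 R=2
Round 3 (k=2): L=2 R=26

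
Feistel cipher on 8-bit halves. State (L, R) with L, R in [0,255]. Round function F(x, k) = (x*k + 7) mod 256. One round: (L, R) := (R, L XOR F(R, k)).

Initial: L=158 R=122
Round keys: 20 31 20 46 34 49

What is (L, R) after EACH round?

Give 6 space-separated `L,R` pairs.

Round 1 (k=20): L=122 R=17
Round 2 (k=31): L=17 R=108
Round 3 (k=20): L=108 R=102
Round 4 (k=46): L=102 R=55
Round 5 (k=34): L=55 R=51
Round 6 (k=49): L=51 R=253

Answer: 122,17 17,108 108,102 102,55 55,51 51,253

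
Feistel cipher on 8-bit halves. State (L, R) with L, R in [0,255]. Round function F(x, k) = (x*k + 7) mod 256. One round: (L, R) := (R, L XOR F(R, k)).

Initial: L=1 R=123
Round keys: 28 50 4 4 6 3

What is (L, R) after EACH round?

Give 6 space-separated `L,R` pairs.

Round 1 (k=28): L=123 R=122
Round 2 (k=50): L=122 R=160
Round 3 (k=4): L=160 R=253
Round 4 (k=4): L=253 R=91
Round 5 (k=6): L=91 R=212
Round 6 (k=3): L=212 R=216

Answer: 123,122 122,160 160,253 253,91 91,212 212,216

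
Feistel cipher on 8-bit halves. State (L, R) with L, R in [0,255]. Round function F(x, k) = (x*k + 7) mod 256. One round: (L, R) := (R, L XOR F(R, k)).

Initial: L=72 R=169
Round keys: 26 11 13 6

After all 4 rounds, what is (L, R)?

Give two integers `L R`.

Answer: 7 162

Derivation:
Round 1 (k=26): L=169 R=121
Round 2 (k=11): L=121 R=147
Round 3 (k=13): L=147 R=7
Round 4 (k=6): L=7 R=162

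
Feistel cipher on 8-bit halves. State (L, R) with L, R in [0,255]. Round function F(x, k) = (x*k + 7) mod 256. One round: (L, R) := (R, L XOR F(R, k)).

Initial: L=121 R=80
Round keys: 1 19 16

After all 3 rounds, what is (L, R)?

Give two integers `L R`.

Answer: 33 57

Derivation:
Round 1 (k=1): L=80 R=46
Round 2 (k=19): L=46 R=33
Round 3 (k=16): L=33 R=57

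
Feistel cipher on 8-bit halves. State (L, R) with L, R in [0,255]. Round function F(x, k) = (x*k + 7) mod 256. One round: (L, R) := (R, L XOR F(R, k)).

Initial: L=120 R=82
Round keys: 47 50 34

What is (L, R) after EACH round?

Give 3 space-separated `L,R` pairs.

Answer: 82,109 109,3 3,0

Derivation:
Round 1 (k=47): L=82 R=109
Round 2 (k=50): L=109 R=3
Round 3 (k=34): L=3 R=0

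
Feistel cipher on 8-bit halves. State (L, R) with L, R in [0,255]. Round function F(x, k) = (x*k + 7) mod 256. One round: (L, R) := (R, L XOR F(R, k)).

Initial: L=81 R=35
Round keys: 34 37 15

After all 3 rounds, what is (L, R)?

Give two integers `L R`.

Round 1 (k=34): L=35 R=252
Round 2 (k=37): L=252 R=80
Round 3 (k=15): L=80 R=75

Answer: 80 75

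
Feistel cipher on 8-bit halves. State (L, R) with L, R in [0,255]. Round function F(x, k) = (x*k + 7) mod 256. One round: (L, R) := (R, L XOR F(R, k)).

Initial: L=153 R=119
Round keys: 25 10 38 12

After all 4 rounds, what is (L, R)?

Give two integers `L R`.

Round 1 (k=25): L=119 R=63
Round 2 (k=10): L=63 R=10
Round 3 (k=38): L=10 R=188
Round 4 (k=12): L=188 R=221

Answer: 188 221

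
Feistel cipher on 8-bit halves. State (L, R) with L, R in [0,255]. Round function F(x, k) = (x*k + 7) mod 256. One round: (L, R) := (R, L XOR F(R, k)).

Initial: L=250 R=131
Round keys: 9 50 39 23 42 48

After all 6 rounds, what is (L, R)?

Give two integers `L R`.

Answer: 12 23

Derivation:
Round 1 (k=9): L=131 R=88
Round 2 (k=50): L=88 R=180
Round 3 (k=39): L=180 R=43
Round 4 (k=23): L=43 R=80
Round 5 (k=42): L=80 R=12
Round 6 (k=48): L=12 R=23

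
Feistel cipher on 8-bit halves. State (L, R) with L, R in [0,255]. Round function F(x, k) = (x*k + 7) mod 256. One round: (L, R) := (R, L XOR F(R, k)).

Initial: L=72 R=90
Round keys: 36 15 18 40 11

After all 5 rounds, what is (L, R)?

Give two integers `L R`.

Answer: 173 170

Derivation:
Round 1 (k=36): L=90 R=231
Round 2 (k=15): L=231 R=202
Round 3 (k=18): L=202 R=220
Round 4 (k=40): L=220 R=173
Round 5 (k=11): L=173 R=170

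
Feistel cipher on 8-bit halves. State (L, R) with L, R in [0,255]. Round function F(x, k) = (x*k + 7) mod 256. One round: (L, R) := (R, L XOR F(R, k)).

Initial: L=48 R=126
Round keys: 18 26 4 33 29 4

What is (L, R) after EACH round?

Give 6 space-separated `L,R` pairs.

Round 1 (k=18): L=126 R=211
Round 2 (k=26): L=211 R=11
Round 3 (k=4): L=11 R=224
Round 4 (k=33): L=224 R=236
Round 5 (k=29): L=236 R=35
Round 6 (k=4): L=35 R=127

Answer: 126,211 211,11 11,224 224,236 236,35 35,127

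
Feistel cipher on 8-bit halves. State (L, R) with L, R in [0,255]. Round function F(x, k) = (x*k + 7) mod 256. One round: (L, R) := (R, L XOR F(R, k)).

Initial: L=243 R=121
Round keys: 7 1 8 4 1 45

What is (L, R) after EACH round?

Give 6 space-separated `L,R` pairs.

Answer: 121,165 165,213 213,10 10,250 250,11 11,12

Derivation:
Round 1 (k=7): L=121 R=165
Round 2 (k=1): L=165 R=213
Round 3 (k=8): L=213 R=10
Round 4 (k=4): L=10 R=250
Round 5 (k=1): L=250 R=11
Round 6 (k=45): L=11 R=12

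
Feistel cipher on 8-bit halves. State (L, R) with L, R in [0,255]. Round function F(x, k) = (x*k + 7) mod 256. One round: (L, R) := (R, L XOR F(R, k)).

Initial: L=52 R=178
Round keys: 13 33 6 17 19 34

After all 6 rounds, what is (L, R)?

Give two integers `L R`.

Answer: 54 136

Derivation:
Round 1 (k=13): L=178 R=37
Round 2 (k=33): L=37 R=126
Round 3 (k=6): L=126 R=222
Round 4 (k=17): L=222 R=187
Round 5 (k=19): L=187 R=54
Round 6 (k=34): L=54 R=136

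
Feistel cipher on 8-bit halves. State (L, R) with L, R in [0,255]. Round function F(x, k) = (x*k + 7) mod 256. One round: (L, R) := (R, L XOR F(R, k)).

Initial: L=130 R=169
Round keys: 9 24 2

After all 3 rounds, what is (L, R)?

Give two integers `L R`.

Round 1 (k=9): L=169 R=122
Round 2 (k=24): L=122 R=222
Round 3 (k=2): L=222 R=185

Answer: 222 185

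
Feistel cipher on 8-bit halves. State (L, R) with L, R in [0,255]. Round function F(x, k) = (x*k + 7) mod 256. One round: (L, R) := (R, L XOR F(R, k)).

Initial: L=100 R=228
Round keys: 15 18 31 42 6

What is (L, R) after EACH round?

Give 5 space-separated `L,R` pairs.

Answer: 228,7 7,97 97,193 193,208 208,38

Derivation:
Round 1 (k=15): L=228 R=7
Round 2 (k=18): L=7 R=97
Round 3 (k=31): L=97 R=193
Round 4 (k=42): L=193 R=208
Round 5 (k=6): L=208 R=38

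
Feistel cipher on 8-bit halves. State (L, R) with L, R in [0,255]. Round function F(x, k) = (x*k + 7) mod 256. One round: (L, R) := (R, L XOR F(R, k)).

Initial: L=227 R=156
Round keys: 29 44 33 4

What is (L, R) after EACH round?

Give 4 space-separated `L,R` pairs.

Round 1 (k=29): L=156 R=80
Round 2 (k=44): L=80 R=91
Round 3 (k=33): L=91 R=146
Round 4 (k=4): L=146 R=20

Answer: 156,80 80,91 91,146 146,20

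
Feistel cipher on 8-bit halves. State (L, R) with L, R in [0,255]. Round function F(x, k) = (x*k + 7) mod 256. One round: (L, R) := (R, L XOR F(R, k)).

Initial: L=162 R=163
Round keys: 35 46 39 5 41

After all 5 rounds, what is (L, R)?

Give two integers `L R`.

Answer: 80 194

Derivation:
Round 1 (k=35): L=163 R=242
Round 2 (k=46): L=242 R=32
Round 3 (k=39): L=32 R=21
Round 4 (k=5): L=21 R=80
Round 5 (k=41): L=80 R=194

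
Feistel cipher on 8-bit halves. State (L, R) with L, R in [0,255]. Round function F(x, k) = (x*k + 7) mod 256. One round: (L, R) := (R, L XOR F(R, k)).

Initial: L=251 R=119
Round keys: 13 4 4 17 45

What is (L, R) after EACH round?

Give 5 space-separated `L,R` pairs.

Answer: 119,233 233,220 220,158 158,89 89,50

Derivation:
Round 1 (k=13): L=119 R=233
Round 2 (k=4): L=233 R=220
Round 3 (k=4): L=220 R=158
Round 4 (k=17): L=158 R=89
Round 5 (k=45): L=89 R=50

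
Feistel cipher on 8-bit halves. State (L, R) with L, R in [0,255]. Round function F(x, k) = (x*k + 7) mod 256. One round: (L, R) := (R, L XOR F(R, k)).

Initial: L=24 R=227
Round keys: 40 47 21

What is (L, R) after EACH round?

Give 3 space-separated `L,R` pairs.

Answer: 227,103 103,19 19,241

Derivation:
Round 1 (k=40): L=227 R=103
Round 2 (k=47): L=103 R=19
Round 3 (k=21): L=19 R=241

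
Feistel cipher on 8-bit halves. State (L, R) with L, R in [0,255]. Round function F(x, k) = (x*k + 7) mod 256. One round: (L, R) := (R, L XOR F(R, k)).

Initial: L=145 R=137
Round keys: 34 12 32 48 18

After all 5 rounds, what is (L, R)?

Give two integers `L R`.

Answer: 185 102

Derivation:
Round 1 (k=34): L=137 R=168
Round 2 (k=12): L=168 R=110
Round 3 (k=32): L=110 R=111
Round 4 (k=48): L=111 R=185
Round 5 (k=18): L=185 R=102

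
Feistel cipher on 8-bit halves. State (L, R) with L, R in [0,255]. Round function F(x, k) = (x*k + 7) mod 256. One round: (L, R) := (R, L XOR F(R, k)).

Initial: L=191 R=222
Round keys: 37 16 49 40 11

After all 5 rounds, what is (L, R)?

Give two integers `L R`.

Round 1 (k=37): L=222 R=162
Round 2 (k=16): L=162 R=249
Round 3 (k=49): L=249 R=18
Round 4 (k=40): L=18 R=46
Round 5 (k=11): L=46 R=19

Answer: 46 19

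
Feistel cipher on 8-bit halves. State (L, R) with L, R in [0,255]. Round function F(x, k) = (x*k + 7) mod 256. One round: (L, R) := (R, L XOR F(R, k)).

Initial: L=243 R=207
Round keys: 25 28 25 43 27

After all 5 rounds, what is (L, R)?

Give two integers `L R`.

Round 1 (k=25): L=207 R=205
Round 2 (k=28): L=205 R=188
Round 3 (k=25): L=188 R=174
Round 4 (k=43): L=174 R=253
Round 5 (k=27): L=253 R=24

Answer: 253 24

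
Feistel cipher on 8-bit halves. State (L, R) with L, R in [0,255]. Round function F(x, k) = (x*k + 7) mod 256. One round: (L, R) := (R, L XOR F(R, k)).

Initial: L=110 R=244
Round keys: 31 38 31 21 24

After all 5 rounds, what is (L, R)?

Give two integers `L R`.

Round 1 (k=31): L=244 R=253
Round 2 (k=38): L=253 R=97
Round 3 (k=31): L=97 R=59
Round 4 (k=21): L=59 R=191
Round 5 (k=24): L=191 R=212

Answer: 191 212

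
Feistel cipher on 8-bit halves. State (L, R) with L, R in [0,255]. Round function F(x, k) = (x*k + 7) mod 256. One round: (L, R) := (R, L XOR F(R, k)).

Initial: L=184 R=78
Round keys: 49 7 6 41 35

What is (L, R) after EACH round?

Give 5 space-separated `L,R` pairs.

Round 1 (k=49): L=78 R=77
Round 2 (k=7): L=77 R=108
Round 3 (k=6): L=108 R=194
Round 4 (k=41): L=194 R=117
Round 5 (k=35): L=117 R=196

Answer: 78,77 77,108 108,194 194,117 117,196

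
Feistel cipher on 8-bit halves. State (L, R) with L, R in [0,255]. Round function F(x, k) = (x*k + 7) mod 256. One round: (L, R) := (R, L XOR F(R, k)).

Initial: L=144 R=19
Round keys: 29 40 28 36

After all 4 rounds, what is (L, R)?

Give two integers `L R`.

Round 1 (k=29): L=19 R=190
Round 2 (k=40): L=190 R=164
Round 3 (k=28): L=164 R=73
Round 4 (k=36): L=73 R=239

Answer: 73 239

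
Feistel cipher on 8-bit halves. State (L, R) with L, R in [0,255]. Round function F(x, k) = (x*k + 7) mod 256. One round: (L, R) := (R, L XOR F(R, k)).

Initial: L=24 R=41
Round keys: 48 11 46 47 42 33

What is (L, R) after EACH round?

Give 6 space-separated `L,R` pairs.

Round 1 (k=48): L=41 R=175
Round 2 (k=11): L=175 R=165
Round 3 (k=46): L=165 R=2
Round 4 (k=47): L=2 R=192
Round 5 (k=42): L=192 R=133
Round 6 (k=33): L=133 R=236

Answer: 41,175 175,165 165,2 2,192 192,133 133,236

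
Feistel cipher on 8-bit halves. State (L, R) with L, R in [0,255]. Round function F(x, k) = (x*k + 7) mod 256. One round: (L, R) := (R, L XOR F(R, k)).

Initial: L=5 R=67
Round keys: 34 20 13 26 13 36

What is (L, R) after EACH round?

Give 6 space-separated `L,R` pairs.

Round 1 (k=34): L=67 R=232
Round 2 (k=20): L=232 R=100
Round 3 (k=13): L=100 R=243
Round 4 (k=26): L=243 R=209
Round 5 (k=13): L=209 R=87
Round 6 (k=36): L=87 R=146

Answer: 67,232 232,100 100,243 243,209 209,87 87,146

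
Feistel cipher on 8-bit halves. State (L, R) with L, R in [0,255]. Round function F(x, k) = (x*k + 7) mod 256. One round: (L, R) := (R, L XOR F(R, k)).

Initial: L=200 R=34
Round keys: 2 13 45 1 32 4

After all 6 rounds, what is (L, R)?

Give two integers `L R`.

Round 1 (k=2): L=34 R=131
Round 2 (k=13): L=131 R=140
Round 3 (k=45): L=140 R=32
Round 4 (k=1): L=32 R=171
Round 5 (k=32): L=171 R=71
Round 6 (k=4): L=71 R=136

Answer: 71 136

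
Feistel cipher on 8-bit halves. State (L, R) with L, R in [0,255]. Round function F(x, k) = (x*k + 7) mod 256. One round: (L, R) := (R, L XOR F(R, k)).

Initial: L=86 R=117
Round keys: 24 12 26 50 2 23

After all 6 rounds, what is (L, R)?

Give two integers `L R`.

Answer: 11 121

Derivation:
Round 1 (k=24): L=117 R=169
Round 2 (k=12): L=169 R=134
Round 3 (k=26): L=134 R=10
Round 4 (k=50): L=10 R=125
Round 5 (k=2): L=125 R=11
Round 6 (k=23): L=11 R=121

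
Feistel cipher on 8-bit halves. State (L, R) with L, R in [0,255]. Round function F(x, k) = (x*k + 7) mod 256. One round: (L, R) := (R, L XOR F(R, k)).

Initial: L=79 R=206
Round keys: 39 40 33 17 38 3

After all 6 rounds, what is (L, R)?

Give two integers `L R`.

Round 1 (k=39): L=206 R=38
Round 2 (k=40): L=38 R=57
Round 3 (k=33): L=57 R=70
Round 4 (k=17): L=70 R=148
Round 5 (k=38): L=148 R=185
Round 6 (k=3): L=185 R=166

Answer: 185 166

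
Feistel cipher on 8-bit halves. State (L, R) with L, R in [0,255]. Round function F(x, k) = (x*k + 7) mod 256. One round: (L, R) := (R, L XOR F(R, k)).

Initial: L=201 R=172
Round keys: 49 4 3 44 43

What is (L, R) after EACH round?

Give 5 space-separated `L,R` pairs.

Answer: 172,58 58,67 67,234 234,124 124,49

Derivation:
Round 1 (k=49): L=172 R=58
Round 2 (k=4): L=58 R=67
Round 3 (k=3): L=67 R=234
Round 4 (k=44): L=234 R=124
Round 5 (k=43): L=124 R=49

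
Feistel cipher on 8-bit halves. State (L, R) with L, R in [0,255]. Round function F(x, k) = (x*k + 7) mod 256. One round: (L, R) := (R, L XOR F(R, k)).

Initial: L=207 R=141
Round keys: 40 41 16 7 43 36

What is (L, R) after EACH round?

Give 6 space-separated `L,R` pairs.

Answer: 141,192 192,74 74,103 103,146 146,234 234,125

Derivation:
Round 1 (k=40): L=141 R=192
Round 2 (k=41): L=192 R=74
Round 3 (k=16): L=74 R=103
Round 4 (k=7): L=103 R=146
Round 5 (k=43): L=146 R=234
Round 6 (k=36): L=234 R=125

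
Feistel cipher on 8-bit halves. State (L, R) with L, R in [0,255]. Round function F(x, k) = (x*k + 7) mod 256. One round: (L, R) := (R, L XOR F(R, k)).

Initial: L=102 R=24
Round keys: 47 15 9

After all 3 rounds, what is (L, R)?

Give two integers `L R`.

Answer: 150 68

Derivation:
Round 1 (k=47): L=24 R=9
Round 2 (k=15): L=9 R=150
Round 3 (k=9): L=150 R=68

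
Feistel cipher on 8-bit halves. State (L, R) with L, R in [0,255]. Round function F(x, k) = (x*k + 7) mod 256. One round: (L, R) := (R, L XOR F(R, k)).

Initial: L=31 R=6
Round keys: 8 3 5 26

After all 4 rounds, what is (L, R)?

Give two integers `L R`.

Answer: 76 198

Derivation:
Round 1 (k=8): L=6 R=40
Round 2 (k=3): L=40 R=121
Round 3 (k=5): L=121 R=76
Round 4 (k=26): L=76 R=198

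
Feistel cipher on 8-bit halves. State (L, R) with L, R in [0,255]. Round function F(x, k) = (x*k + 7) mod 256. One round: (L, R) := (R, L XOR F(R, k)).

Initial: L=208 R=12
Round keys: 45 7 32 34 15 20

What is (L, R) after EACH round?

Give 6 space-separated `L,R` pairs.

Round 1 (k=45): L=12 R=243
Round 2 (k=7): L=243 R=160
Round 3 (k=32): L=160 R=244
Round 4 (k=34): L=244 R=207
Round 5 (k=15): L=207 R=220
Round 6 (k=20): L=220 R=248

Answer: 12,243 243,160 160,244 244,207 207,220 220,248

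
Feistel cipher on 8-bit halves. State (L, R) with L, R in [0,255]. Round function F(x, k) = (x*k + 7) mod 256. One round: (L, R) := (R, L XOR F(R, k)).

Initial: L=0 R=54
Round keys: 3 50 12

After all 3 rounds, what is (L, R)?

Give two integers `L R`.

Round 1 (k=3): L=54 R=169
Round 2 (k=50): L=169 R=63
Round 3 (k=12): L=63 R=82

Answer: 63 82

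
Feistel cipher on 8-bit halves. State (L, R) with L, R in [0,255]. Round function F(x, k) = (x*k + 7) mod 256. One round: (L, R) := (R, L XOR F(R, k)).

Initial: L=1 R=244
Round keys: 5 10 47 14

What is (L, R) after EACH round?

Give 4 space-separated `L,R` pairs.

Answer: 244,202 202,31 31,114 114,92

Derivation:
Round 1 (k=5): L=244 R=202
Round 2 (k=10): L=202 R=31
Round 3 (k=47): L=31 R=114
Round 4 (k=14): L=114 R=92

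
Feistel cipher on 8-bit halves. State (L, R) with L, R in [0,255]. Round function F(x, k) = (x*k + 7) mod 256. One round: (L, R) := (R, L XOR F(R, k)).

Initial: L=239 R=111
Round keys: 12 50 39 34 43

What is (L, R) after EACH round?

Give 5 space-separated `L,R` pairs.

Answer: 111,212 212,0 0,211 211,13 13,229

Derivation:
Round 1 (k=12): L=111 R=212
Round 2 (k=50): L=212 R=0
Round 3 (k=39): L=0 R=211
Round 4 (k=34): L=211 R=13
Round 5 (k=43): L=13 R=229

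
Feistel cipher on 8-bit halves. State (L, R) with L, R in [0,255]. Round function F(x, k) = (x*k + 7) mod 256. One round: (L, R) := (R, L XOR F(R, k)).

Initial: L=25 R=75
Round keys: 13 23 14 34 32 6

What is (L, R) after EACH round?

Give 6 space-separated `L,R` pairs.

Answer: 75,207 207,235 235,46 46,200 200,41 41,53

Derivation:
Round 1 (k=13): L=75 R=207
Round 2 (k=23): L=207 R=235
Round 3 (k=14): L=235 R=46
Round 4 (k=34): L=46 R=200
Round 5 (k=32): L=200 R=41
Round 6 (k=6): L=41 R=53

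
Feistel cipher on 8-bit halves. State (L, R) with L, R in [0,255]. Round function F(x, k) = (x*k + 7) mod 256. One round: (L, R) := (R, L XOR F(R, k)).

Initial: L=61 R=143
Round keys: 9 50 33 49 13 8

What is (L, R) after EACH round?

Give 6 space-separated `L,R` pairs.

Answer: 143,51 51,114 114,138 138,3 3,164 164,36

Derivation:
Round 1 (k=9): L=143 R=51
Round 2 (k=50): L=51 R=114
Round 3 (k=33): L=114 R=138
Round 4 (k=49): L=138 R=3
Round 5 (k=13): L=3 R=164
Round 6 (k=8): L=164 R=36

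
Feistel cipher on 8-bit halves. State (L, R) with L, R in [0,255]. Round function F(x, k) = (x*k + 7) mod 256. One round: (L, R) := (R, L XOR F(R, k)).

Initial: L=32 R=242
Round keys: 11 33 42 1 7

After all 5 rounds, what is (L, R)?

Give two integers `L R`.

Answer: 83 2

Derivation:
Round 1 (k=11): L=242 R=77
Round 2 (k=33): L=77 R=6
Round 3 (k=42): L=6 R=78
Round 4 (k=1): L=78 R=83
Round 5 (k=7): L=83 R=2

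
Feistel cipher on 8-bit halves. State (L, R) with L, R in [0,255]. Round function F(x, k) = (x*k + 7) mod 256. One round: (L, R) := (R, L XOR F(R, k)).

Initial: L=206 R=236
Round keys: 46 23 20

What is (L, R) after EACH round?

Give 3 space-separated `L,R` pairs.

Answer: 236,161 161,146 146,206

Derivation:
Round 1 (k=46): L=236 R=161
Round 2 (k=23): L=161 R=146
Round 3 (k=20): L=146 R=206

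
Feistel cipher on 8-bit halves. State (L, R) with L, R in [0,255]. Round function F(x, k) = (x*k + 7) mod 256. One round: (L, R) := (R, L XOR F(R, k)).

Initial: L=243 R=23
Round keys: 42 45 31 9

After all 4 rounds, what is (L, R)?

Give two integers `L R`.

Round 1 (k=42): L=23 R=62
Round 2 (k=45): L=62 R=250
Round 3 (k=31): L=250 R=115
Round 4 (k=9): L=115 R=232

Answer: 115 232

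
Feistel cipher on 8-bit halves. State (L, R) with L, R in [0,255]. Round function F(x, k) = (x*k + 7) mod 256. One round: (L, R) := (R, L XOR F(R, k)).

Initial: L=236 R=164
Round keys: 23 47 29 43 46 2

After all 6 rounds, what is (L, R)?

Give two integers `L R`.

Round 1 (k=23): L=164 R=47
Round 2 (k=47): L=47 R=12
Round 3 (k=29): L=12 R=76
Round 4 (k=43): L=76 R=199
Round 5 (k=46): L=199 R=133
Round 6 (k=2): L=133 R=214

Answer: 133 214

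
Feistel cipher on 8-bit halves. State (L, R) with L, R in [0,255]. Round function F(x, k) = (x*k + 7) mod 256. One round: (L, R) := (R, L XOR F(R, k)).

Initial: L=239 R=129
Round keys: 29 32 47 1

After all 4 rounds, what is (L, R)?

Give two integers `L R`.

Round 1 (k=29): L=129 R=75
Round 2 (k=32): L=75 R=230
Round 3 (k=47): L=230 R=10
Round 4 (k=1): L=10 R=247

Answer: 10 247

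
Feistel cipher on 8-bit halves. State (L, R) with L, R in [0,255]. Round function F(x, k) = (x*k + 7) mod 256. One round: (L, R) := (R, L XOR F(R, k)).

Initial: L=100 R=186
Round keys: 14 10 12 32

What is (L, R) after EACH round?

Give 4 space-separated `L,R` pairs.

Answer: 186,87 87,215 215,76 76,80

Derivation:
Round 1 (k=14): L=186 R=87
Round 2 (k=10): L=87 R=215
Round 3 (k=12): L=215 R=76
Round 4 (k=32): L=76 R=80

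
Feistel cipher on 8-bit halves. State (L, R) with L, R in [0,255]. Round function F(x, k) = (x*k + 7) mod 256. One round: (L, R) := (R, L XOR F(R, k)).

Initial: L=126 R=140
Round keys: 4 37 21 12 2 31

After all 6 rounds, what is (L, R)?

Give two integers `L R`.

Answer: 131 115

Derivation:
Round 1 (k=4): L=140 R=73
Round 2 (k=37): L=73 R=24
Round 3 (k=21): L=24 R=182
Round 4 (k=12): L=182 R=151
Round 5 (k=2): L=151 R=131
Round 6 (k=31): L=131 R=115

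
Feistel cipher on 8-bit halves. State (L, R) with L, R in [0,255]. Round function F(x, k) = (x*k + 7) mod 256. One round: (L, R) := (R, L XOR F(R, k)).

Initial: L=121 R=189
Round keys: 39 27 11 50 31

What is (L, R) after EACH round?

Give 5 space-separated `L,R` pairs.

Round 1 (k=39): L=189 R=171
Round 2 (k=27): L=171 R=173
Round 3 (k=11): L=173 R=221
Round 4 (k=50): L=221 R=156
Round 5 (k=31): L=156 R=54

Answer: 189,171 171,173 173,221 221,156 156,54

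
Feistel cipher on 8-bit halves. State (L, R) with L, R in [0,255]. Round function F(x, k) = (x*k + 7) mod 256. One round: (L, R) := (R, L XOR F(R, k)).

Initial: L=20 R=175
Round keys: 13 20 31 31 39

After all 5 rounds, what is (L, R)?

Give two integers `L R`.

Round 1 (k=13): L=175 R=254
Round 2 (k=20): L=254 R=112
Round 3 (k=31): L=112 R=105
Round 4 (k=31): L=105 R=206
Round 5 (k=39): L=206 R=0

Answer: 206 0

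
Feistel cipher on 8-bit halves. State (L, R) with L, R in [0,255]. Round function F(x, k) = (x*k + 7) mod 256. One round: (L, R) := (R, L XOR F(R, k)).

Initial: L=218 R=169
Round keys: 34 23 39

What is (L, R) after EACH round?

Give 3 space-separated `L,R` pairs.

Round 1 (k=34): L=169 R=163
Round 2 (k=23): L=163 R=5
Round 3 (k=39): L=5 R=105

Answer: 169,163 163,5 5,105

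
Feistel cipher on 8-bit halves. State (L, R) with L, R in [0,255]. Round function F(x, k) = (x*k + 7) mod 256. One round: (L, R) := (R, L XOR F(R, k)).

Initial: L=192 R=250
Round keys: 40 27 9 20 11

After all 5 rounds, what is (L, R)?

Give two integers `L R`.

Answer: 33 96

Derivation:
Round 1 (k=40): L=250 R=215
Round 2 (k=27): L=215 R=78
Round 3 (k=9): L=78 R=18
Round 4 (k=20): L=18 R=33
Round 5 (k=11): L=33 R=96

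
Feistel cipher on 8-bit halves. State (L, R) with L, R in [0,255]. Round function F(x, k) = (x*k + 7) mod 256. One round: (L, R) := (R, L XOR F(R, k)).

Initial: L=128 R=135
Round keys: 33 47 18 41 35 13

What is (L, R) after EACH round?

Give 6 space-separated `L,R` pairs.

Round 1 (k=33): L=135 R=238
Round 2 (k=47): L=238 R=62
Round 3 (k=18): L=62 R=141
Round 4 (k=41): L=141 R=162
Round 5 (k=35): L=162 R=160
Round 6 (k=13): L=160 R=133

Answer: 135,238 238,62 62,141 141,162 162,160 160,133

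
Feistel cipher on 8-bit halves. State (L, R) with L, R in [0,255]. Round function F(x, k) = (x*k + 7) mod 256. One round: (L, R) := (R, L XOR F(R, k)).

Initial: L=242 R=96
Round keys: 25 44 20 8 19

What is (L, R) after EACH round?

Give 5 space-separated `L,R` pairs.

Round 1 (k=25): L=96 R=149
Round 2 (k=44): L=149 R=195
Round 3 (k=20): L=195 R=214
Round 4 (k=8): L=214 R=116
Round 5 (k=19): L=116 R=117

Answer: 96,149 149,195 195,214 214,116 116,117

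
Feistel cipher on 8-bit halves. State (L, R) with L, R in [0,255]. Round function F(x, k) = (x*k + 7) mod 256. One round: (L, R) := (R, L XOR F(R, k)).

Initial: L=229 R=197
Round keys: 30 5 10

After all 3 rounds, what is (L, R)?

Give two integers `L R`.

Answer: 26 243

Derivation:
Round 1 (k=30): L=197 R=248
Round 2 (k=5): L=248 R=26
Round 3 (k=10): L=26 R=243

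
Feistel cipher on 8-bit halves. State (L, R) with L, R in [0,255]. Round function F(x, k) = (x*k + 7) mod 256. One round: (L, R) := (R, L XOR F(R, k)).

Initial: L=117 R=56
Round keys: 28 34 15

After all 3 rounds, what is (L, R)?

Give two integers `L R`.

Round 1 (k=28): L=56 R=82
Round 2 (k=34): L=82 R=211
Round 3 (k=15): L=211 R=54

Answer: 211 54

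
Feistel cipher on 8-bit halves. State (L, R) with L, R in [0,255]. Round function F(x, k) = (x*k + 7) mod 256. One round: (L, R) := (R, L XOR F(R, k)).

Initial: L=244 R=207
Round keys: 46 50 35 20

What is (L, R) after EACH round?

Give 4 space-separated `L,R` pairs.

Answer: 207,205 205,222 222,172 172,169

Derivation:
Round 1 (k=46): L=207 R=205
Round 2 (k=50): L=205 R=222
Round 3 (k=35): L=222 R=172
Round 4 (k=20): L=172 R=169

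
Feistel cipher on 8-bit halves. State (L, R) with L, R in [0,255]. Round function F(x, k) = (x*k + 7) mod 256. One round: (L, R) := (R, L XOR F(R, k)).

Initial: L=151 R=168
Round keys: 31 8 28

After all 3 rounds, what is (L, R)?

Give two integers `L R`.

Round 1 (k=31): L=168 R=200
Round 2 (k=8): L=200 R=239
Round 3 (k=28): L=239 R=227

Answer: 239 227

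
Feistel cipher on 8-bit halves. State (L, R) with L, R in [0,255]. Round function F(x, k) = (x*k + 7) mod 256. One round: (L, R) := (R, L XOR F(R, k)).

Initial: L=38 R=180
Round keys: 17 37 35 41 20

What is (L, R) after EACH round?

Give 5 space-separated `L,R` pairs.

Round 1 (k=17): L=180 R=221
Round 2 (k=37): L=221 R=76
Round 3 (k=35): L=76 R=182
Round 4 (k=41): L=182 R=97
Round 5 (k=20): L=97 R=45

Answer: 180,221 221,76 76,182 182,97 97,45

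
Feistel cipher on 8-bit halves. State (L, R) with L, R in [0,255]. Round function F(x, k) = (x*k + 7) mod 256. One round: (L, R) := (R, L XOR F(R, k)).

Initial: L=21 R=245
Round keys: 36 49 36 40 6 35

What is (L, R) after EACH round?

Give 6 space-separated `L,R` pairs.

Answer: 245,110 110,224 224,233 233,143 143,136 136,16

Derivation:
Round 1 (k=36): L=245 R=110
Round 2 (k=49): L=110 R=224
Round 3 (k=36): L=224 R=233
Round 4 (k=40): L=233 R=143
Round 5 (k=6): L=143 R=136
Round 6 (k=35): L=136 R=16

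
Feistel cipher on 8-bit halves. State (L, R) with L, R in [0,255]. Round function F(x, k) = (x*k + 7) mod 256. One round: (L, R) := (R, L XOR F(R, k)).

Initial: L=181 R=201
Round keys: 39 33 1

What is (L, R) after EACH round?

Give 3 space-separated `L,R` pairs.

Round 1 (k=39): L=201 R=19
Round 2 (k=33): L=19 R=179
Round 3 (k=1): L=179 R=169

Answer: 201,19 19,179 179,169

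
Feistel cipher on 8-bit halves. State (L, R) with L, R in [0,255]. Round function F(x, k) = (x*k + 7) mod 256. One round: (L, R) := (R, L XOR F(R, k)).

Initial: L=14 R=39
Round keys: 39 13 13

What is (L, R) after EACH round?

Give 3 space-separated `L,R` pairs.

Answer: 39,246 246,162 162,183

Derivation:
Round 1 (k=39): L=39 R=246
Round 2 (k=13): L=246 R=162
Round 3 (k=13): L=162 R=183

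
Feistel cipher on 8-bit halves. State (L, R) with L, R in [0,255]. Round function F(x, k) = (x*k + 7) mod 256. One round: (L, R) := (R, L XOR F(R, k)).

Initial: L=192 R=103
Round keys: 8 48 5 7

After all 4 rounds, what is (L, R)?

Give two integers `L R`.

Round 1 (k=8): L=103 R=255
Round 2 (k=48): L=255 R=176
Round 3 (k=5): L=176 R=136
Round 4 (k=7): L=136 R=15

Answer: 136 15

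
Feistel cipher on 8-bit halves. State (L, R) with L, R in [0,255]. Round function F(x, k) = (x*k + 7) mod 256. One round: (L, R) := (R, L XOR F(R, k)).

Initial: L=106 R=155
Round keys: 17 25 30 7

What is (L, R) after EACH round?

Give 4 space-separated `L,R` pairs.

Round 1 (k=17): L=155 R=56
Round 2 (k=25): L=56 R=228
Round 3 (k=30): L=228 R=135
Round 4 (k=7): L=135 R=92

Answer: 155,56 56,228 228,135 135,92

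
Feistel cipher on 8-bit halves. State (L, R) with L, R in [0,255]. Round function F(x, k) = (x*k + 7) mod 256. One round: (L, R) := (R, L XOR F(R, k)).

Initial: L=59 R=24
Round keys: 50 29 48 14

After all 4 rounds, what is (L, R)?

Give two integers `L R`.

Answer: 155 122

Derivation:
Round 1 (k=50): L=24 R=140
Round 2 (k=29): L=140 R=251
Round 3 (k=48): L=251 R=155
Round 4 (k=14): L=155 R=122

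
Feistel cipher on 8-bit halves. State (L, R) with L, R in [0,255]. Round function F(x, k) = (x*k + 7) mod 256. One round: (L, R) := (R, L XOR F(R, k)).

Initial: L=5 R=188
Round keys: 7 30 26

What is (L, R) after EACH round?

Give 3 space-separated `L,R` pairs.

Answer: 188,46 46,215 215,243

Derivation:
Round 1 (k=7): L=188 R=46
Round 2 (k=30): L=46 R=215
Round 3 (k=26): L=215 R=243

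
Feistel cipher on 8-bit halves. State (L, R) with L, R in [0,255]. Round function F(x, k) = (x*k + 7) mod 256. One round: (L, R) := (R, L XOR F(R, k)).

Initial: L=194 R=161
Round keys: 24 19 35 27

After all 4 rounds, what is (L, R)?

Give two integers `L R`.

Round 1 (k=24): L=161 R=221
Round 2 (k=19): L=221 R=207
Round 3 (k=35): L=207 R=137
Round 4 (k=27): L=137 R=181

Answer: 137 181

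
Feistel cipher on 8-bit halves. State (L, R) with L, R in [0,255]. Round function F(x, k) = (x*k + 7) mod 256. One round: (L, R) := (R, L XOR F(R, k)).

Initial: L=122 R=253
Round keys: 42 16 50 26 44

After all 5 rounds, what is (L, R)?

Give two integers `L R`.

Round 1 (k=42): L=253 R=243
Round 2 (k=16): L=243 R=202
Round 3 (k=50): L=202 R=136
Round 4 (k=26): L=136 R=29
Round 5 (k=44): L=29 R=139

Answer: 29 139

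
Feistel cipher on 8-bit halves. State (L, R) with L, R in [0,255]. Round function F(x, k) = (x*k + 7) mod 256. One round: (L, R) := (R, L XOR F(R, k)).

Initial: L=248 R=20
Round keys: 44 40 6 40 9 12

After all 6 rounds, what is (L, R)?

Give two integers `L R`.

Round 1 (k=44): L=20 R=143
Round 2 (k=40): L=143 R=75
Round 3 (k=6): L=75 R=70
Round 4 (k=40): L=70 R=188
Round 5 (k=9): L=188 R=229
Round 6 (k=12): L=229 R=127

Answer: 229 127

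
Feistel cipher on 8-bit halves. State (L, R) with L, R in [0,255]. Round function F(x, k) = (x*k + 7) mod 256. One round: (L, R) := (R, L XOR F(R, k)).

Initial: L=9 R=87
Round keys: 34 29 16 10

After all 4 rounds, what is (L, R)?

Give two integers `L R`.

Answer: 219 113

Derivation:
Round 1 (k=34): L=87 R=156
Round 2 (k=29): L=156 R=228
Round 3 (k=16): L=228 R=219
Round 4 (k=10): L=219 R=113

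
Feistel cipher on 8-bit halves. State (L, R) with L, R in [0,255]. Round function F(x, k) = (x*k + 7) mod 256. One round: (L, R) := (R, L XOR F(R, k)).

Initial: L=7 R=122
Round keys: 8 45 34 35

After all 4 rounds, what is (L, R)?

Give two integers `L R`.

Answer: 81 247

Derivation:
Round 1 (k=8): L=122 R=208
Round 2 (k=45): L=208 R=237
Round 3 (k=34): L=237 R=81
Round 4 (k=35): L=81 R=247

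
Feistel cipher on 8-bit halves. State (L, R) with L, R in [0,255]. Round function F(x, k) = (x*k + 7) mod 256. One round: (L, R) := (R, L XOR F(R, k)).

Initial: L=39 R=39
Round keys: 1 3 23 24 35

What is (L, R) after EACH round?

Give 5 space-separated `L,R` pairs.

Round 1 (k=1): L=39 R=9
Round 2 (k=3): L=9 R=5
Round 3 (k=23): L=5 R=115
Round 4 (k=24): L=115 R=202
Round 5 (k=35): L=202 R=214

Answer: 39,9 9,5 5,115 115,202 202,214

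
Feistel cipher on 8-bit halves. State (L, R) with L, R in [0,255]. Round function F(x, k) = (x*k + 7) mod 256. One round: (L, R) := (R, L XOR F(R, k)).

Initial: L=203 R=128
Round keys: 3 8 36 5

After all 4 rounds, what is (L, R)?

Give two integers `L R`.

Round 1 (k=3): L=128 R=76
Round 2 (k=8): L=76 R=231
Round 3 (k=36): L=231 R=207
Round 4 (k=5): L=207 R=245

Answer: 207 245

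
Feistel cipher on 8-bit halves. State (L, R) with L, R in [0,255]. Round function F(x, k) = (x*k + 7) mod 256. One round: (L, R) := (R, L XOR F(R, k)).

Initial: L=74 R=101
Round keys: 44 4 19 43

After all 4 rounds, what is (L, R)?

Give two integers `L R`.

Round 1 (k=44): L=101 R=41
Round 2 (k=4): L=41 R=206
Round 3 (k=19): L=206 R=120
Round 4 (k=43): L=120 R=225

Answer: 120 225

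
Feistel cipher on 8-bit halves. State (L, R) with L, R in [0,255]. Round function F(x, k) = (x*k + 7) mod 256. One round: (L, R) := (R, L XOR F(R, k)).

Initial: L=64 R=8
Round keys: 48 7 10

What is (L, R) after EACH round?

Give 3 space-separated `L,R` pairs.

Answer: 8,199 199,112 112,160

Derivation:
Round 1 (k=48): L=8 R=199
Round 2 (k=7): L=199 R=112
Round 3 (k=10): L=112 R=160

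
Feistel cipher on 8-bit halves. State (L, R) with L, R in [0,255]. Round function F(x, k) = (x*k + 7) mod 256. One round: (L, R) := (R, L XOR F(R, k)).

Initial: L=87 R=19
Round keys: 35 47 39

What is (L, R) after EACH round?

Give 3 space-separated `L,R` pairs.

Round 1 (k=35): L=19 R=247
Round 2 (k=47): L=247 R=115
Round 3 (k=39): L=115 R=123

Answer: 19,247 247,115 115,123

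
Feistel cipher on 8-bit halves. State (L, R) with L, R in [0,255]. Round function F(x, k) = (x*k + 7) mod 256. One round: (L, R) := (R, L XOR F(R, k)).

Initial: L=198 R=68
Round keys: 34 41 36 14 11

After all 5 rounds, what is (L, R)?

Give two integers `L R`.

Answer: 23 186

Derivation:
Round 1 (k=34): L=68 R=201
Round 2 (k=41): L=201 R=124
Round 3 (k=36): L=124 R=190
Round 4 (k=14): L=190 R=23
Round 5 (k=11): L=23 R=186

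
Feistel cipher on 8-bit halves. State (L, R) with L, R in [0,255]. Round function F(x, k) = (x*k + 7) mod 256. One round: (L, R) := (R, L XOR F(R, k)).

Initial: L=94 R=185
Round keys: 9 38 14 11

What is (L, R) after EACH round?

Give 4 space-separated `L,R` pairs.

Answer: 185,214 214,114 114,149 149,28

Derivation:
Round 1 (k=9): L=185 R=214
Round 2 (k=38): L=214 R=114
Round 3 (k=14): L=114 R=149
Round 4 (k=11): L=149 R=28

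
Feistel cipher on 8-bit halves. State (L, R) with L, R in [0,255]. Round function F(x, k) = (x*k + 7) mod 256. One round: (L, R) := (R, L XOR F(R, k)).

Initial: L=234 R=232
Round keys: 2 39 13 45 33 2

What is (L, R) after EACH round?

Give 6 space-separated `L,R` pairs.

Answer: 232,61 61,186 186,68 68,65 65,44 44,30

Derivation:
Round 1 (k=2): L=232 R=61
Round 2 (k=39): L=61 R=186
Round 3 (k=13): L=186 R=68
Round 4 (k=45): L=68 R=65
Round 5 (k=33): L=65 R=44
Round 6 (k=2): L=44 R=30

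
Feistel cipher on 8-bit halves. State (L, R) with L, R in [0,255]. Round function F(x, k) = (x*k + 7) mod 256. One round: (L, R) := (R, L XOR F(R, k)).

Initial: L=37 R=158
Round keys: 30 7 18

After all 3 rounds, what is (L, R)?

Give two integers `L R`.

Answer: 87 139

Derivation:
Round 1 (k=30): L=158 R=174
Round 2 (k=7): L=174 R=87
Round 3 (k=18): L=87 R=139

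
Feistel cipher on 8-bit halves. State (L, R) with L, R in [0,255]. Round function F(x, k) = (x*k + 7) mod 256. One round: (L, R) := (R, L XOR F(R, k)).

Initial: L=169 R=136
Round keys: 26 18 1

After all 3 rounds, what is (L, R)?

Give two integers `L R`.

Round 1 (k=26): L=136 R=126
Round 2 (k=18): L=126 R=107
Round 3 (k=1): L=107 R=12

Answer: 107 12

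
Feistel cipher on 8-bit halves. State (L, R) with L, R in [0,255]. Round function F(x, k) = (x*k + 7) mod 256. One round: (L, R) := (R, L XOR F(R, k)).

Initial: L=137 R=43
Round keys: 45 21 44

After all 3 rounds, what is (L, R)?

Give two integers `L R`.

Round 1 (k=45): L=43 R=31
Round 2 (k=21): L=31 R=185
Round 3 (k=44): L=185 R=204

Answer: 185 204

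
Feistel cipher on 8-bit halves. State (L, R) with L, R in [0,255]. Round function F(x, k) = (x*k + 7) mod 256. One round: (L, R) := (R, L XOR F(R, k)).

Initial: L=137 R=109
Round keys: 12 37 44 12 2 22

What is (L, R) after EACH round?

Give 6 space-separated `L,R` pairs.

Answer: 109,170 170,244 244,93 93,151 151,104 104,96

Derivation:
Round 1 (k=12): L=109 R=170
Round 2 (k=37): L=170 R=244
Round 3 (k=44): L=244 R=93
Round 4 (k=12): L=93 R=151
Round 5 (k=2): L=151 R=104
Round 6 (k=22): L=104 R=96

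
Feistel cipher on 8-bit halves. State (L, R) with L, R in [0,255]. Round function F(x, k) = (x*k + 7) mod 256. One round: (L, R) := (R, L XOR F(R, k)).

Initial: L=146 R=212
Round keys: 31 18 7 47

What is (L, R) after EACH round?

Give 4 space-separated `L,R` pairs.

Round 1 (k=31): L=212 R=33
Round 2 (k=18): L=33 R=141
Round 3 (k=7): L=141 R=195
Round 4 (k=47): L=195 R=89

Answer: 212,33 33,141 141,195 195,89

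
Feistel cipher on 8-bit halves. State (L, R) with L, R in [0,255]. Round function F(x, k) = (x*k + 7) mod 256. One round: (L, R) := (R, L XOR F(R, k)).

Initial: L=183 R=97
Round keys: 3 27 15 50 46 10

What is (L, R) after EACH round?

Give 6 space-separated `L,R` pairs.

Round 1 (k=3): L=97 R=157
Round 2 (k=27): L=157 R=247
Round 3 (k=15): L=247 R=29
Round 4 (k=50): L=29 R=70
Round 5 (k=46): L=70 R=134
Round 6 (k=10): L=134 R=5

Answer: 97,157 157,247 247,29 29,70 70,134 134,5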